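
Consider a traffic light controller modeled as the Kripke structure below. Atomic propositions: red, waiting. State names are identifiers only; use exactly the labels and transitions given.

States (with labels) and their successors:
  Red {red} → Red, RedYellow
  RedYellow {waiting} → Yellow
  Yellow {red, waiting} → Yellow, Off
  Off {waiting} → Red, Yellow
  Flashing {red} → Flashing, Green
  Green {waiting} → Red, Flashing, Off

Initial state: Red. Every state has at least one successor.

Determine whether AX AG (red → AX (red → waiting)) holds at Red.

States satisfying AG (red → AX (red → waiting)): ∅.
States satisfying AX AG (red → AX (red → waiting)): ∅.
Red ∉ Sat(AX AG (red → AX (red → waiting))).

Violated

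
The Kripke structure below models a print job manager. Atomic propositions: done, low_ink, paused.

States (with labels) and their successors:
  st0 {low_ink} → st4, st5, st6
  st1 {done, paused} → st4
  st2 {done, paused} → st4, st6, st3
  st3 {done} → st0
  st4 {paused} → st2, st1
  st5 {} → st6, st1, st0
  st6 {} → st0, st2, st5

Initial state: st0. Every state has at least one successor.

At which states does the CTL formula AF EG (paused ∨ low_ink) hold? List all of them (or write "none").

States satisfying EG (paused ∨ low_ink): {st0, st1, st2, st4}.
States satisfying AF EG (paused ∨ low_ink): {st0, st1, st2, st3, st4}.

{st0, st1, st2, st3, st4}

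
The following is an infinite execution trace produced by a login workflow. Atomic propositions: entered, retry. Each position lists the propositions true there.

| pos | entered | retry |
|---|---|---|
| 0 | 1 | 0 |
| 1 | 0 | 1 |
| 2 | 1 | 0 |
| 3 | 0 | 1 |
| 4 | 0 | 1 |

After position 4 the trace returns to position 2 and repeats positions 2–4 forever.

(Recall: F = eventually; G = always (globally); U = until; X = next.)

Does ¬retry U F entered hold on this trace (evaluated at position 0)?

Holds

Walking from position 0: F entered first holds at position 0, and ¬retry holds at every earlier position along the way, so ¬retry U F entered holds.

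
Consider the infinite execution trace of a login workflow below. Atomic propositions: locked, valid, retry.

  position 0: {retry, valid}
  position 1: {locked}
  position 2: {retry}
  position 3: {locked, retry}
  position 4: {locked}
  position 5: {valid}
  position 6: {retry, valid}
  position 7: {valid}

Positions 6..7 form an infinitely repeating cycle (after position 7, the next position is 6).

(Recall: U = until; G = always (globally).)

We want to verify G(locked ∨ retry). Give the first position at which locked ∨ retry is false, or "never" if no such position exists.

5

Check locked ∨ retry at each position in order: 0 ✓, 1 ✓, 2 ✓, 3 ✓, 4 ✓.
At position 5 the labels are {valid}, so locked ∨ retry is false there. This is the first violation.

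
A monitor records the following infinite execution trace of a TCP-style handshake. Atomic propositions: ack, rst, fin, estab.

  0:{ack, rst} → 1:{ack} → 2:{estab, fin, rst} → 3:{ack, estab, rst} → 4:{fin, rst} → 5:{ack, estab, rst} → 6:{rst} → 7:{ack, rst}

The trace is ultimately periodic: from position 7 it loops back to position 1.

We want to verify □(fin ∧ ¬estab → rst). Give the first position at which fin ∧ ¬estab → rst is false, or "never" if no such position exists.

fin ∧ ¬estab → rst holds at every position 0..7, and those are all the positions the trace ever visits, so the invariant □(fin ∧ ¬estab → rst) is never violated.

never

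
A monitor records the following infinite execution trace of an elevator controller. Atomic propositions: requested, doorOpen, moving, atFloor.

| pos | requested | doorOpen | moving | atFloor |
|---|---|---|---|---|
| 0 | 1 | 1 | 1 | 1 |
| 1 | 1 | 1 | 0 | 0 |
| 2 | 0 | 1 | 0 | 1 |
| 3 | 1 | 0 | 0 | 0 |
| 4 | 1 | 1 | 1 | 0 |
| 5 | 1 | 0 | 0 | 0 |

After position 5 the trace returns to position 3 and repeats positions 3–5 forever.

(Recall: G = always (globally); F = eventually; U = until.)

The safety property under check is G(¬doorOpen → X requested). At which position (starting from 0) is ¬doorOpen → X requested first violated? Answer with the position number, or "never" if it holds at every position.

never

¬doorOpen → X requested holds at every position 0..5, and those are all the positions the trace ever visits, so the invariant G(¬doorOpen → X requested) is never violated.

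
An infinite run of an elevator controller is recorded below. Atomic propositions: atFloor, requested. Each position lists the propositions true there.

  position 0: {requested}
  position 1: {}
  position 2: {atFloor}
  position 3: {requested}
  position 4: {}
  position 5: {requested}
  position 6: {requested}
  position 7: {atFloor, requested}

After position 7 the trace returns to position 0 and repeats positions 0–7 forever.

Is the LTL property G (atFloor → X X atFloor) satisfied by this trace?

atFloor → X X atFloor must hold at every position from 0 onward. It fails at position 2, so G (atFloor → X X atFloor) is false.
Positions where atFloor holds: 2, 7.
Check X X atFloor at each: 2→fails, 7→fails.

No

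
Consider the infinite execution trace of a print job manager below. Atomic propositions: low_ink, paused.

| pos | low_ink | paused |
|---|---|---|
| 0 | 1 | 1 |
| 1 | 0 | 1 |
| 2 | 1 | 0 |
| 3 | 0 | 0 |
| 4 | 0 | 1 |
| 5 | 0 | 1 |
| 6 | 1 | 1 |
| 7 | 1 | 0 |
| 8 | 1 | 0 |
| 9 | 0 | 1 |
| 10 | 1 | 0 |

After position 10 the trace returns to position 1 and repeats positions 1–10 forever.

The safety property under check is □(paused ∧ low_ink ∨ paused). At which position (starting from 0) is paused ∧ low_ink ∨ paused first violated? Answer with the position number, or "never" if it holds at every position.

2

Check paused ∧ low_ink ∨ paused at each position in order: 0 ✓, 1 ✓.
At position 2 the labels are {low_ink}, so paused ∧ low_ink ∨ paused is false there. This is the first violation.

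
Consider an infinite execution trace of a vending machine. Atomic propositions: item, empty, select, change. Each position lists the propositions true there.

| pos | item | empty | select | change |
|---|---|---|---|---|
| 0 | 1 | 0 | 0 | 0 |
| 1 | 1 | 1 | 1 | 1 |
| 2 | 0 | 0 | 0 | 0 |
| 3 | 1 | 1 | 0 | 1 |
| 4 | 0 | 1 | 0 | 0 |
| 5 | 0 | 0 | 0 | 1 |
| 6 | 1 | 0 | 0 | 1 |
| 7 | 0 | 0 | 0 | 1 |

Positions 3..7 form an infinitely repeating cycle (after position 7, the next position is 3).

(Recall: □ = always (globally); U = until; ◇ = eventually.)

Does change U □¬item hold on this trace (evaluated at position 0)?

Walking from position 0: at position 0, □¬item has not yet held and change fails, so change U □¬item is false.

No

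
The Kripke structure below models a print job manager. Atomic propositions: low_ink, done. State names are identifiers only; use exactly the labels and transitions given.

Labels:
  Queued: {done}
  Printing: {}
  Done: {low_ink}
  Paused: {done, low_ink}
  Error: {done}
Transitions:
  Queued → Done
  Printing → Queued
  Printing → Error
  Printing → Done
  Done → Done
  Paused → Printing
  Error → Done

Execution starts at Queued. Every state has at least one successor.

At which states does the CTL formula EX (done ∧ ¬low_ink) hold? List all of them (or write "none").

{Printing}

States satisfying done ∧ ¬low_ink: {Queued, Error}.
States satisfying EX (done ∧ ¬low_ink): {Printing}.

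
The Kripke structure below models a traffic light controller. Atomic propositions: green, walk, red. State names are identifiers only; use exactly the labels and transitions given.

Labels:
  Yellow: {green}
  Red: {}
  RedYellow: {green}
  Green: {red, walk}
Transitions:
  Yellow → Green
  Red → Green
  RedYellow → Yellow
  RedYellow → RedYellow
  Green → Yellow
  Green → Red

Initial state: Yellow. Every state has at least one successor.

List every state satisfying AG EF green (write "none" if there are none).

States satisfying EF green: {Yellow, Red, RedYellow, Green}.
States satisfying AG EF green: {Yellow, Red, RedYellow, Green}.

{Yellow, Red, RedYellow, Green}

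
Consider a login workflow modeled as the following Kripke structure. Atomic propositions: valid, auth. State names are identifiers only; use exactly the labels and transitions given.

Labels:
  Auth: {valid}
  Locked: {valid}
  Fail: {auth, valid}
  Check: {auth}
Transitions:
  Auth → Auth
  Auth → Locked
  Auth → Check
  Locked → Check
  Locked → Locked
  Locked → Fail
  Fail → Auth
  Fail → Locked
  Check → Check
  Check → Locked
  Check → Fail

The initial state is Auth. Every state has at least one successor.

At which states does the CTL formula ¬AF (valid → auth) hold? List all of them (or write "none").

States satisfying valid → auth: {Fail, Check}.
States satisfying AF (valid → auth): {Fail, Check}.
States satisfying ¬AF (valid → auth): {Auth, Locked}.

{Auth, Locked}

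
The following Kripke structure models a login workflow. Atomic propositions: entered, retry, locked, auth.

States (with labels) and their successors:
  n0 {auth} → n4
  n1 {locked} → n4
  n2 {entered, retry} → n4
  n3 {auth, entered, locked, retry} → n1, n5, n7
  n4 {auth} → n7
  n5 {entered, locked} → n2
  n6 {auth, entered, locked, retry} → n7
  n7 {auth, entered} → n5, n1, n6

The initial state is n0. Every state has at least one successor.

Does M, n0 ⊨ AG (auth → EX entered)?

No

States satisfying auth → EX entered: {n1, n2, n3, n4, n5, n6, n7}.
States satisfying AG (auth → EX entered): {n1, n2, n3, n4, n5, n6, n7}.
n0 is reachable from n0 and violates auth → EX entered, so AG fails at n0.
n0 ∉ Sat(AG (auth → EX entered)).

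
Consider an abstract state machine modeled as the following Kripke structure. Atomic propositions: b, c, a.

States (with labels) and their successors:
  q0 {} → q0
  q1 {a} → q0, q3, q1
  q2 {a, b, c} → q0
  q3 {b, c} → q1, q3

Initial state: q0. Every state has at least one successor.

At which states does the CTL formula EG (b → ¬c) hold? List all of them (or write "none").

States satisfying b → ¬c: {q0, q1}.
States satisfying EG (b → ¬c): {q0, q1}.

{q0, q1}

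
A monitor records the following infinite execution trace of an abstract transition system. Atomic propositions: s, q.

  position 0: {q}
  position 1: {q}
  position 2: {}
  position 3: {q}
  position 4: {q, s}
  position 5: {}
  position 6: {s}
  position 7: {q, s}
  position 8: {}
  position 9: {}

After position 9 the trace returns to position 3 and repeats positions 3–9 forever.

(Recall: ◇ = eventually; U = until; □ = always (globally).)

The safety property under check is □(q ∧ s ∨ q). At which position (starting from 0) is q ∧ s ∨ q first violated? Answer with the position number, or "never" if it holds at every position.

2

Check q ∧ s ∨ q at each position in order: 0 ✓, 1 ✓.
At position 2 the labels are {}, so q ∧ s ∨ q is false there. This is the first violation.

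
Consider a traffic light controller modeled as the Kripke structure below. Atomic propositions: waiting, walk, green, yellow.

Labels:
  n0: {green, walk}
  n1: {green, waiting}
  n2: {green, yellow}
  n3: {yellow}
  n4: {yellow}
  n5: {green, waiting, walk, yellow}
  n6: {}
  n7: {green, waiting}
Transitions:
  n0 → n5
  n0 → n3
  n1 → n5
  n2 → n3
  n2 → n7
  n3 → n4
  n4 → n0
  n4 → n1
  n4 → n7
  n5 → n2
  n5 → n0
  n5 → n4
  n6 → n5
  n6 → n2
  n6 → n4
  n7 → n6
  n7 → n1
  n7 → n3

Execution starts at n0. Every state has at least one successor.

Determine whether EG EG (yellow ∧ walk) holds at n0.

Does not hold

States satisfying EG (yellow ∧ walk): ∅.
States satisfying EG EG (yellow ∧ walk): ∅.
No suitable path/successor from n0 witnesses the formula.
n0 ∉ Sat(EG EG (yellow ∧ walk)).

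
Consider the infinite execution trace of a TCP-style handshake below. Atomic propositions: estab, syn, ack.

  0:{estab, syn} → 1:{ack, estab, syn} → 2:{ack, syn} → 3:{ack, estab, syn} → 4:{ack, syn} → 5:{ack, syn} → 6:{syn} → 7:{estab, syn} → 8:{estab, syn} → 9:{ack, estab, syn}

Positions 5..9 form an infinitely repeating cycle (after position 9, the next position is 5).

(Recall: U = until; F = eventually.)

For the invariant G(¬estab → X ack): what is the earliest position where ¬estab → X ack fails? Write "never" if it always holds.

Check ¬estab → X ack at each position in order: 0 ✓, 1 ✓, 2 ✓, 3 ✓, 4 ✓.
At position 5 the labels are {ack, syn} and the next position 6 has {syn}, so ¬estab → X ack is false there. This is the first violation.

5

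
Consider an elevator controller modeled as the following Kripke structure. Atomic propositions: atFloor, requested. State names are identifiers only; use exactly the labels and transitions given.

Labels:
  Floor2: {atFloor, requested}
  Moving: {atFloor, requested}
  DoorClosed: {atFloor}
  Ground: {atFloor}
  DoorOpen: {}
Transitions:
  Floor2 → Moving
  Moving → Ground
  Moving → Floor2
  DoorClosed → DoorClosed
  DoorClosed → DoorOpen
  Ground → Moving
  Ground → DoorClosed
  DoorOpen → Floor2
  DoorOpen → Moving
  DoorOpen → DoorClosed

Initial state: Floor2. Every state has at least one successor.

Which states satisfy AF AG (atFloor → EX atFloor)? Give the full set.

States satisfying AG (atFloor → EX atFloor): {Floor2, Moving, DoorClosed, Ground, DoorOpen}.
States satisfying AF AG (atFloor → EX atFloor): {Floor2, Moving, DoorClosed, Ground, DoorOpen}.

{Floor2, Moving, DoorClosed, Ground, DoorOpen}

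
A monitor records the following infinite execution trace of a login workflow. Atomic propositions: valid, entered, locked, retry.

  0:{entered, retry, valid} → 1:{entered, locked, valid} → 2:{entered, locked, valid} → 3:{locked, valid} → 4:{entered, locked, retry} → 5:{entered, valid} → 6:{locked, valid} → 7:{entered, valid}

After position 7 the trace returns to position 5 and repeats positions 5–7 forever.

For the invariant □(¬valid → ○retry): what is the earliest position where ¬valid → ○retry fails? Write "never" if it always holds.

4

Check ¬valid → ○retry at each position in order: 0 ✓, 1 ✓, 2 ✓, 3 ✓.
At position 4 the labels are {entered, locked, retry} and the next position 5 has {entered, valid}, so ¬valid → ○retry is false there. This is the first violation.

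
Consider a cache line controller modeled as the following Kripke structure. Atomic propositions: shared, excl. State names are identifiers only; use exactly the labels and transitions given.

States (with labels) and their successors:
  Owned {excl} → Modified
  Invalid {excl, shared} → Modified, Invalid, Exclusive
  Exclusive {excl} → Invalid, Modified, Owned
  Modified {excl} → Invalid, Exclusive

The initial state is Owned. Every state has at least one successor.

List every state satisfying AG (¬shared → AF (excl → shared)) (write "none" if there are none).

States satisfying ¬shared → AF (excl → shared): {Invalid}.
States satisfying AG (¬shared → AF (excl → shared)): ∅.

none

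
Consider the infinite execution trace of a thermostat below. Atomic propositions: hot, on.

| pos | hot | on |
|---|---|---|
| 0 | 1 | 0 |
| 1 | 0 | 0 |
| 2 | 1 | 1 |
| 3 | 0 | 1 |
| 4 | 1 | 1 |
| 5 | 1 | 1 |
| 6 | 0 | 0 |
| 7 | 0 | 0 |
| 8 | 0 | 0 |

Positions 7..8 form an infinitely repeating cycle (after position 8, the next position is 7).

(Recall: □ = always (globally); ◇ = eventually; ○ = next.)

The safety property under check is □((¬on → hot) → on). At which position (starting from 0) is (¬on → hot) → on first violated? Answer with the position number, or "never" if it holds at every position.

At position 0 the labels are {hot}, so (¬on → hot) → on is false there. This is the first violation.

0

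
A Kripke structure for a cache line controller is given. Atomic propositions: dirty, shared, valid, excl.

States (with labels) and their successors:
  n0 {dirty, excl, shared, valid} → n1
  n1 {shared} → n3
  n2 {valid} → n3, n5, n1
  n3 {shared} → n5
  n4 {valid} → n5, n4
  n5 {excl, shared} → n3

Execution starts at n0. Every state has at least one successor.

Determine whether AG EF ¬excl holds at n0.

States satisfying EF ¬excl: {n0, n1, n2, n3, n4, n5}.
States satisfying AG EF ¬excl: {n0, n1, n2, n3, n4, n5}.
Every state reachable from n0 satisfies EF ¬excl.
n0 ∈ Sat(AG EF ¬excl).

Holds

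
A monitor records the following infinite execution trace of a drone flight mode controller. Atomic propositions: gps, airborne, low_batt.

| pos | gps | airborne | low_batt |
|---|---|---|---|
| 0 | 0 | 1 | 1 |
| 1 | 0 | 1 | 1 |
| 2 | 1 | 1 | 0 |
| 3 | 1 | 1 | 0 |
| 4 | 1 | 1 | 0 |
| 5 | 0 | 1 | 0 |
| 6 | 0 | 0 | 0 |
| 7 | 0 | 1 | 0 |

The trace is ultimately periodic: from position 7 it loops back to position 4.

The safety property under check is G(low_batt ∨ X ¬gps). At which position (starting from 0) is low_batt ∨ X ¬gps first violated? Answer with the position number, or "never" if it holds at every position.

2

Check low_batt ∨ X ¬gps at each position in order: 0 ✓, 1 ✓.
At position 2 the labels are {airborne, gps} and the next position 3 has {airborne, gps}, so low_batt ∨ X ¬gps is false there. This is the first violation.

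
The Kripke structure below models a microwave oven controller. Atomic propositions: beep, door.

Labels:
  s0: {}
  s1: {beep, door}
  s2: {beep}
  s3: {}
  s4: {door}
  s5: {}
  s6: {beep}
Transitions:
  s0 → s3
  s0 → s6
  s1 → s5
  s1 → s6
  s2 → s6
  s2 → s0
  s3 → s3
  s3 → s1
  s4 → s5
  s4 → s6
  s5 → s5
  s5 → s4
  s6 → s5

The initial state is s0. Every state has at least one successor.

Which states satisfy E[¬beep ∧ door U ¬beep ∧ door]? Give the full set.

States satisfying ¬beep ∧ door: {s4}.
States satisfying E[¬beep ∧ door U ¬beep ∧ door]: {s4}.

{s4}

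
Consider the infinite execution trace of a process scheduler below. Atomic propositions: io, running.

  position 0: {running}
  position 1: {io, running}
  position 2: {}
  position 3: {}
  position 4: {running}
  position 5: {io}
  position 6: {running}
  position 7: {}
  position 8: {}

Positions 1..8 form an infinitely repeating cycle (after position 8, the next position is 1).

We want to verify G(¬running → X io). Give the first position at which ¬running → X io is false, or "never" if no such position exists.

2

Check ¬running → X io at each position in order: 0 ✓, 1 ✓.
At position 2 the labels are {} and the next position 3 has {}, so ¬running → X io is false there. This is the first violation.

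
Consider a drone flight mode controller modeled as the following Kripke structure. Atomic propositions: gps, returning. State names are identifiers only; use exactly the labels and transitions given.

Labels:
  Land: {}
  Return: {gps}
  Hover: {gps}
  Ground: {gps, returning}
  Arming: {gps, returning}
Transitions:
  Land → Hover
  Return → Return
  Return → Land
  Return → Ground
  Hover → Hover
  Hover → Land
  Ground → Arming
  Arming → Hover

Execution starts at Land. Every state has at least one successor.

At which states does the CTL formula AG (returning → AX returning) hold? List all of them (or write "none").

{Land, Hover}

States satisfying returning → AX returning: {Land, Return, Hover, Ground}.
States satisfying AG (returning → AX returning): {Land, Hover}.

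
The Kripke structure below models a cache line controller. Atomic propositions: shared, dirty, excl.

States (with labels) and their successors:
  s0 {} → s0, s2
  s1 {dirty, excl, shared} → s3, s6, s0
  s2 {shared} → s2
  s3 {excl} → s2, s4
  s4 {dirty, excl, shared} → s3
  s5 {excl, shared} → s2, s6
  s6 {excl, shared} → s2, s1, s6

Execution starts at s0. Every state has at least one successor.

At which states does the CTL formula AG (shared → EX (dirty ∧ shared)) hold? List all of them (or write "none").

States satisfying shared → EX (dirty ∧ shared): {s0, s3, s6}.
States satisfying AG (shared → EX (dirty ∧ shared)): ∅.

none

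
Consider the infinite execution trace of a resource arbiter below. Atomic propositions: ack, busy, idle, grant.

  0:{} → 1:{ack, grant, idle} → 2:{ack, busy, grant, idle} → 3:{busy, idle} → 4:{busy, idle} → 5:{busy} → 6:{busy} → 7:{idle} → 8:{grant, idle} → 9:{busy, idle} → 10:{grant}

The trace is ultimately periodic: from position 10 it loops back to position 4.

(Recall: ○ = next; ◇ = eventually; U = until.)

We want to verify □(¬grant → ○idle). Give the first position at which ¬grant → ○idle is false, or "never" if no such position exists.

4

Check ¬grant → ○idle at each position in order: 0 ✓, 1 ✓, 2 ✓, 3 ✓.
At position 4 the labels are {busy, idle} and the next position 5 has {busy}, so ¬grant → ○idle is false there. This is the first violation.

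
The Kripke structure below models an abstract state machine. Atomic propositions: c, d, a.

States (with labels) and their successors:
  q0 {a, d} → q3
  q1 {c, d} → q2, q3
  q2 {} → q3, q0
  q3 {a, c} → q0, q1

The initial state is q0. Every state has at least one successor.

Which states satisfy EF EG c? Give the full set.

{q0, q1, q2, q3}

States satisfying EG c: {q1, q3}.
States satisfying EF EG c: {q0, q1, q2, q3}.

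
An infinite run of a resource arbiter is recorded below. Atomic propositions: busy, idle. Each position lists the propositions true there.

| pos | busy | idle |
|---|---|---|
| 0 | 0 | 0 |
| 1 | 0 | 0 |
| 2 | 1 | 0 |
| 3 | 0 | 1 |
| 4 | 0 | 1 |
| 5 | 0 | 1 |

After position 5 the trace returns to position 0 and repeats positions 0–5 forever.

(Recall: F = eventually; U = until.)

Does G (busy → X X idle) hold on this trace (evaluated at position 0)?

busy → X X idle holds at every position 0..5, and those are all positions ever visited, so G (busy → X X idle) holds.
Positions where busy holds: 2.
Check X X idle at each: 2→ok.

Holds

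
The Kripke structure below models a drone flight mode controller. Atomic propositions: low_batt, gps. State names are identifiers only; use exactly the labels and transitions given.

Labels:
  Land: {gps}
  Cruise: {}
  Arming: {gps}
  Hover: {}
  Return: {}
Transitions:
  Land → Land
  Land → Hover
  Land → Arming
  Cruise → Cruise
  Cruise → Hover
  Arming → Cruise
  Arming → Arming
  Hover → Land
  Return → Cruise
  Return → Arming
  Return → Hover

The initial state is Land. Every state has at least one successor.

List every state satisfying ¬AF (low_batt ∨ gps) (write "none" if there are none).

{Cruise, Return}

States satisfying low_batt ∨ gps: {Land, Arming}.
States satisfying AF (low_batt ∨ gps): {Land, Arming, Hover}.
States satisfying ¬AF (low_batt ∨ gps): {Cruise, Return}.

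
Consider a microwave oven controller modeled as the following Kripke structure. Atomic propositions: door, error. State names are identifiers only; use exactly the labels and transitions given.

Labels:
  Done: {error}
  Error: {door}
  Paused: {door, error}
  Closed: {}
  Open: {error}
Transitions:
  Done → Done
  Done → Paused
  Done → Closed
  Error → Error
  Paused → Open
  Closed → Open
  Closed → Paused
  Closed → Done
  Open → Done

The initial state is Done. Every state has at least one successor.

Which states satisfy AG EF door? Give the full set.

{Done, Error, Paused, Closed, Open}

States satisfying EF door: {Done, Error, Paused, Closed, Open}.
States satisfying AG EF door: {Done, Error, Paused, Closed, Open}.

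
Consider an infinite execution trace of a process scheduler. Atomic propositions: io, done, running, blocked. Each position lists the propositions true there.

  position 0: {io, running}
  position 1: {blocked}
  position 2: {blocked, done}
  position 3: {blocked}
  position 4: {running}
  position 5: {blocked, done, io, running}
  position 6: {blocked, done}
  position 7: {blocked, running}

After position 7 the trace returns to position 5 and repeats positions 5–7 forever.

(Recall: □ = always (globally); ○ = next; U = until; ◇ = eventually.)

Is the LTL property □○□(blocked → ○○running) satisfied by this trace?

○□(blocked → ○○running) must hold at every position from 0 onward. It fails at position 0, so □○□(blocked → ○○running) is false.

Violated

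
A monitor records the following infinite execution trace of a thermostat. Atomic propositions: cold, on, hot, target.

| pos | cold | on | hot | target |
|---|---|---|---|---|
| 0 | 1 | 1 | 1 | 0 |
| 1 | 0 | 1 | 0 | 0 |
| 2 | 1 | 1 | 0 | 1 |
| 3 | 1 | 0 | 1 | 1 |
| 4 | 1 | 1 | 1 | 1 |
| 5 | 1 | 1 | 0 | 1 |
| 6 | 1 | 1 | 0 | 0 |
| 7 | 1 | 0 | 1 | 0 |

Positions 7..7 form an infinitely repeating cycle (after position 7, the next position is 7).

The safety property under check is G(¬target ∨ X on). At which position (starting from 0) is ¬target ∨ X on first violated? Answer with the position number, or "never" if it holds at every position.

Check ¬target ∨ X on at each position in order: 0 ✓, 1 ✓.
At position 2 the labels are {cold, on, target} and the next position 3 has {cold, hot, target}, so ¬target ∨ X on is false there. This is the first violation.

2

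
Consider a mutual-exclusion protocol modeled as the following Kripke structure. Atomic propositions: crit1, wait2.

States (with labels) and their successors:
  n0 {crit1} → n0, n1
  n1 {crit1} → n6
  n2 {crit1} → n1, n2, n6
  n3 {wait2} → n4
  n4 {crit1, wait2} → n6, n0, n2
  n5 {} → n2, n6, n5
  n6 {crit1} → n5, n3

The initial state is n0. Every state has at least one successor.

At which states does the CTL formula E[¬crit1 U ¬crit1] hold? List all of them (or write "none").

States satisfying ¬crit1: {n3, n5}.
States satisfying E[¬crit1 U ¬crit1]: {n3, n5}.

{n3, n5}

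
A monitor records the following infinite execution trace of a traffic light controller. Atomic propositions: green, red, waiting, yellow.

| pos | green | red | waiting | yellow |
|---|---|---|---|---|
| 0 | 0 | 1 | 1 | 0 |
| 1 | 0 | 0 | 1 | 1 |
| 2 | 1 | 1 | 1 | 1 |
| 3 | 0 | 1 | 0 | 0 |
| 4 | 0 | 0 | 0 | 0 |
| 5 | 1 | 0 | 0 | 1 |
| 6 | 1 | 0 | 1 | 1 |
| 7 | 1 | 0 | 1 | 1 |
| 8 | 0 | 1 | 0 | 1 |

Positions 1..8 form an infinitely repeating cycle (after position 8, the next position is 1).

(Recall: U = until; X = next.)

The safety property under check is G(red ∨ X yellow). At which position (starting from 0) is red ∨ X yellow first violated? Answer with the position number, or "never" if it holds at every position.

never

red ∨ X yellow holds at every position 0..8, and those are all the positions the trace ever visits, so the invariant G(red ∨ X yellow) is never violated.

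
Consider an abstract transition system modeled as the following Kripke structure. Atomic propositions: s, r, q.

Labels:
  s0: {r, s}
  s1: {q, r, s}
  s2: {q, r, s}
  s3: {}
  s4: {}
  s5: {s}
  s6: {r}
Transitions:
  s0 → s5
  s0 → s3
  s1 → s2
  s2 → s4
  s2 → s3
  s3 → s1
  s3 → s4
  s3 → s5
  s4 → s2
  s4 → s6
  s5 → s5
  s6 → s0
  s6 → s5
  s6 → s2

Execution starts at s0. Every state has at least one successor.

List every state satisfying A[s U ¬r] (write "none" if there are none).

States satisfying s: {s0, s1, s2, s5}.
States satisfying ¬r: {s3, s4, s5}.
States satisfying A[s U ¬r]: {s0, s1, s2, s3, s4, s5}.

{s0, s1, s2, s3, s4, s5}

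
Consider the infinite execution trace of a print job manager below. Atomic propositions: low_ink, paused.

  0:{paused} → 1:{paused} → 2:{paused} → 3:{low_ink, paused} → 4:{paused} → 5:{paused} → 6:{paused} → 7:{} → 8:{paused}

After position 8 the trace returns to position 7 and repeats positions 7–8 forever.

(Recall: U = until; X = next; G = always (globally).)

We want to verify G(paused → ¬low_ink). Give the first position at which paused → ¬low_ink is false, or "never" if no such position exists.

Check paused → ¬low_ink at each position in order: 0 ✓, 1 ✓, 2 ✓.
At position 3 the labels are {low_ink, paused}, so paused → ¬low_ink is false there. This is the first violation.

3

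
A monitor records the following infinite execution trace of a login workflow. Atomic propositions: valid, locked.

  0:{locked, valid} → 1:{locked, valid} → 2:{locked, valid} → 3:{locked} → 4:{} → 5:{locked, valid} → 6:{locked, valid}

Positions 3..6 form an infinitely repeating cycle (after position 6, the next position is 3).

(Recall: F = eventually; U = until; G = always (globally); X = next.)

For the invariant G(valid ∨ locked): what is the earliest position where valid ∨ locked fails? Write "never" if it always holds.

Check valid ∨ locked at each position in order: 0 ✓, 1 ✓, 2 ✓, 3 ✓.
At position 4 the labels are {}, so valid ∨ locked is false there. This is the first violation.

4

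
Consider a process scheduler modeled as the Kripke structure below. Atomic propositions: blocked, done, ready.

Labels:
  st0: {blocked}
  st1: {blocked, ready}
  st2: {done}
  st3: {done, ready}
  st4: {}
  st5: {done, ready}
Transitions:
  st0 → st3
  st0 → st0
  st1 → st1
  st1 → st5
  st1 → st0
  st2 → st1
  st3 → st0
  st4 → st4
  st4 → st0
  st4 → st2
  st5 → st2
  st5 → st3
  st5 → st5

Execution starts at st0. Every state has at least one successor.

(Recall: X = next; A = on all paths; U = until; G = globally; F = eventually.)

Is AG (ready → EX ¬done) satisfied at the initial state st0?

States satisfying ready → EX ¬done: {st0, st1, st2, st3, st4}.
States satisfying AG (ready → EX ¬done): {st0, st3}.
Every state reachable from st0 satisfies ready → EX ¬done.
st0 ∈ Sat(AG (ready → EX ¬done)).

Yes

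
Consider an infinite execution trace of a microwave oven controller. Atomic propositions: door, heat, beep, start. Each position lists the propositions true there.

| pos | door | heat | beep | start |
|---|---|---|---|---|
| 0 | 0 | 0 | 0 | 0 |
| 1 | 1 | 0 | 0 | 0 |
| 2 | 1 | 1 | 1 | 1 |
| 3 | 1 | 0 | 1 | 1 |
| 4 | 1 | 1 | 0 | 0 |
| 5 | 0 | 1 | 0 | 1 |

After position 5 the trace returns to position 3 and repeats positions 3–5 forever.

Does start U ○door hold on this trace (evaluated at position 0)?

Walking from position 0: ○door first holds at position 0, and start holds at every earlier position along the way, so start U ○door holds.

Holds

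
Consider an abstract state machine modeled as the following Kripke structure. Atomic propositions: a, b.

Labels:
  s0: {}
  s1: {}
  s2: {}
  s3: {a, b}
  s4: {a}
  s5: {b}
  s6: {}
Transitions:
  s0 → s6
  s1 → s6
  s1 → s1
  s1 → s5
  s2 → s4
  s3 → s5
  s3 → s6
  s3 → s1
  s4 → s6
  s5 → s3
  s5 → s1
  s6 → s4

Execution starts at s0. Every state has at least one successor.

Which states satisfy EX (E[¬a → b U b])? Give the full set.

{s1, s3, s5}

States satisfying E[¬a → b U b]: {s3, s5}.
States satisfying EX (E[¬a → b U b]): {s1, s3, s5}.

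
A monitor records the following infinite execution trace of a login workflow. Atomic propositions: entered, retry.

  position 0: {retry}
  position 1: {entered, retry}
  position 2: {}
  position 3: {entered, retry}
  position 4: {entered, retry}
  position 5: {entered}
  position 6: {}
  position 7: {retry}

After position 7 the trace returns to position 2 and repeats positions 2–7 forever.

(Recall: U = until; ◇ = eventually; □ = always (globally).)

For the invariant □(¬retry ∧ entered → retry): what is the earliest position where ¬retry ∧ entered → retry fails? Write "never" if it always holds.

5

Check ¬retry ∧ entered → retry at each position in order: 0 ✓, 1 ✓, 2 ✓, 3 ✓, 4 ✓.
At position 5 the labels are {entered}, so ¬retry ∧ entered → retry is false there. This is the first violation.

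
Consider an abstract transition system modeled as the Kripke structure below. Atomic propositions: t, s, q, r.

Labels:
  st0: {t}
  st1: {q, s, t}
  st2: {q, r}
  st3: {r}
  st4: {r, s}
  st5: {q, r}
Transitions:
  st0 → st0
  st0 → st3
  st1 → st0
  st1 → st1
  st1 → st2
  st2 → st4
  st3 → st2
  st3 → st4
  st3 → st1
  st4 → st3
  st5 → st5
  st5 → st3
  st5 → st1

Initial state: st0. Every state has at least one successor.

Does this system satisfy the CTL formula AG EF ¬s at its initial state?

States satisfying EF ¬s: {st0, st1, st2, st3, st4, st5}.
States satisfying AG EF ¬s: {st0, st1, st2, st3, st4, st5}.
Every state reachable from st0 satisfies EF ¬s.
st0 ∈ Sat(AG EF ¬s).

Yes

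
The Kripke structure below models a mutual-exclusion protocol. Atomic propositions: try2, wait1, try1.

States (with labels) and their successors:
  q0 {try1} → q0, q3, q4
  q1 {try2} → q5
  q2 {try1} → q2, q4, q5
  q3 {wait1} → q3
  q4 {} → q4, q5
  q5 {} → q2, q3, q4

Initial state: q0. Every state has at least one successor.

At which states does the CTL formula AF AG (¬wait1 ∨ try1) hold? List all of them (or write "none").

States satisfying AG (¬wait1 ∨ try1): ∅.
States satisfying AF AG (¬wait1 ∨ try1): ∅.

none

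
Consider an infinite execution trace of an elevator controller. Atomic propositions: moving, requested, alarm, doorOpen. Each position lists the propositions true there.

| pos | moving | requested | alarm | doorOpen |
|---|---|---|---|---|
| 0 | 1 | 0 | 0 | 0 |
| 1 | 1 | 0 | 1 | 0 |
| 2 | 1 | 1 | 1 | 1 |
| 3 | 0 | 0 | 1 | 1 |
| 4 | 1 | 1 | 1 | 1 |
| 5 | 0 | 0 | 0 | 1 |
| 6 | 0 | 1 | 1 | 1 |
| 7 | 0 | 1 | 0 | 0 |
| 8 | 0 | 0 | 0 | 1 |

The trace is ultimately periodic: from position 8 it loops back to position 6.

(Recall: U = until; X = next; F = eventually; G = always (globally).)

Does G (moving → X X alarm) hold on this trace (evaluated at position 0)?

moving → X X alarm holds at every position 0..8, and those are all positions ever visited, so G (moving → X X alarm) holds.
Positions where moving holds: 0, 1, 2, 4.
Check X X alarm at each: 0→ok, 1→ok, 2→ok, 4→ok.

Satisfied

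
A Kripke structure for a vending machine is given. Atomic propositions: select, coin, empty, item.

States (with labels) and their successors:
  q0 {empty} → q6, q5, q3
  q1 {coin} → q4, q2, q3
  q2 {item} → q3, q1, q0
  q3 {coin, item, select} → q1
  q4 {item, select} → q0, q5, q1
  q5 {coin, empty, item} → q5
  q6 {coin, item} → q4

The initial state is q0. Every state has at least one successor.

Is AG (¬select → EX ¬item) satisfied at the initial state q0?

No

States satisfying ¬select → EX ¬item: {q2, q3, q4}.
States satisfying AG (¬select → EX ¬item): ∅.
q0 is reachable from q0 and violates ¬select → EX ¬item, so AG fails at q0.
q0 ∉ Sat(AG (¬select → EX ¬item)).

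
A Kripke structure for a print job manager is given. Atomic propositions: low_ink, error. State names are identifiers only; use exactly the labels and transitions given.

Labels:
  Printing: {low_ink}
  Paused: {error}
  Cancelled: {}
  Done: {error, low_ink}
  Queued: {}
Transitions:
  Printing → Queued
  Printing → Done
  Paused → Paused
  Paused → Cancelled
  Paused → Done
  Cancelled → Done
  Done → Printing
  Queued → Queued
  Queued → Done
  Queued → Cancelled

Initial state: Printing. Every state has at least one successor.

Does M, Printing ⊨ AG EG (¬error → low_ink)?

Violated

States satisfying EG (¬error → low_ink): {Printing, Paused, Done}.
States satisfying AG EG (¬error → low_ink): ∅.
Cancelled is reachable from Printing and violates EG (¬error → low_ink), so AG fails at Printing.
Printing ∉ Sat(AG EG (¬error → low_ink)).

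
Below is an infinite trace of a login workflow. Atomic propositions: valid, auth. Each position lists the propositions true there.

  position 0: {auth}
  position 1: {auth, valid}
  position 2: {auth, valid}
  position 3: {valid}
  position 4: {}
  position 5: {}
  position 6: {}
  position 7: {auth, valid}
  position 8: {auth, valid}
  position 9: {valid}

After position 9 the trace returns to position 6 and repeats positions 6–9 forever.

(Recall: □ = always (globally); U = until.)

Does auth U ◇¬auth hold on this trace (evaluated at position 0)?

Holds

Walking from position 0: ◇¬auth first holds at position 0, and auth holds at every earlier position along the way, so auth U ◇¬auth holds.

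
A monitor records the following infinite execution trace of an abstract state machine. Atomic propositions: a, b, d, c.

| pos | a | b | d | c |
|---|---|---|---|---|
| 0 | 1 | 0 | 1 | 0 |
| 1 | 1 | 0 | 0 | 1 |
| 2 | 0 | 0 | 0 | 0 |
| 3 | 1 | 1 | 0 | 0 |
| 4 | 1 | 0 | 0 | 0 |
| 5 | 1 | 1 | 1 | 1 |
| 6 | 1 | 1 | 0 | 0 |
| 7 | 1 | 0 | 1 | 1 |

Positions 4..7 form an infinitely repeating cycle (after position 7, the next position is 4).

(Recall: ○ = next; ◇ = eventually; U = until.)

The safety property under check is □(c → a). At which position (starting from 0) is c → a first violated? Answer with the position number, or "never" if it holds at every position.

never

c → a holds at every position 0..7, and those are all the positions the trace ever visits, so the invariant □(c → a) is never violated.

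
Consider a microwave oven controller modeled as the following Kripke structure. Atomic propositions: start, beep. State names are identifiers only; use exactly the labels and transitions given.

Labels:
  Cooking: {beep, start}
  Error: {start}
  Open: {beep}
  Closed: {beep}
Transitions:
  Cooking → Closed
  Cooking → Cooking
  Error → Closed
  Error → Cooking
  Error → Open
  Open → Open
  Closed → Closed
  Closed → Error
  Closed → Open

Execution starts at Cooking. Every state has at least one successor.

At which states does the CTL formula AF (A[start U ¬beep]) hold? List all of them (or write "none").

States satisfying A[start U ¬beep]: {Error}.
States satisfying AF (A[start U ¬beep]): {Error}.

{Error}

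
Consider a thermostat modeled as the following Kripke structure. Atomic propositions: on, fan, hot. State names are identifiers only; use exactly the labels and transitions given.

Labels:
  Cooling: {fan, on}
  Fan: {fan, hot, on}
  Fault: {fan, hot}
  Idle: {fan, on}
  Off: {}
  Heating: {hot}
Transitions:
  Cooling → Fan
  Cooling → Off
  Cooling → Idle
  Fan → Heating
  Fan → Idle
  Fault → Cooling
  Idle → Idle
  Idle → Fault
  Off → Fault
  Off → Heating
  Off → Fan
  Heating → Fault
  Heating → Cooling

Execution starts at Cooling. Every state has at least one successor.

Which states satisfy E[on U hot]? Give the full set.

States satisfying on: {Cooling, Fan, Idle}.
States satisfying hot: {Fan, Fault, Heating}.
States satisfying E[on U hot]: {Cooling, Fan, Fault, Idle, Heating}.

{Cooling, Fan, Fault, Idle, Heating}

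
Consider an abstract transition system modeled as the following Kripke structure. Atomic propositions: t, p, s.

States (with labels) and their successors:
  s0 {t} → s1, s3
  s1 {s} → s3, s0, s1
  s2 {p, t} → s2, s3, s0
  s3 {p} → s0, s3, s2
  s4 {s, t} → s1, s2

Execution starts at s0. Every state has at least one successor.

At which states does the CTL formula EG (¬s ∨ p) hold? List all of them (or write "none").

States satisfying ¬s ∨ p: {s0, s2, s3}.
States satisfying EG (¬s ∨ p): {s0, s2, s3}.

{s0, s2, s3}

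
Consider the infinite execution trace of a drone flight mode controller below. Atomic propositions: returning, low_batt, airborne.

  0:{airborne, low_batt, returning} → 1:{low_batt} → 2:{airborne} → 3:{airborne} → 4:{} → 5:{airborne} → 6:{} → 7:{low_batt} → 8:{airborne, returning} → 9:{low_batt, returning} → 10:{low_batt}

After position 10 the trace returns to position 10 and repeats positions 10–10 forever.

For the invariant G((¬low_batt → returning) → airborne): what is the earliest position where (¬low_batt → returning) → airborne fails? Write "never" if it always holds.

Check (¬low_batt → returning) → airborne at each position in order: 0 ✓.
At position 1 the labels are {low_batt}, so (¬low_batt → returning) → airborne is false there. This is the first violation.

1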